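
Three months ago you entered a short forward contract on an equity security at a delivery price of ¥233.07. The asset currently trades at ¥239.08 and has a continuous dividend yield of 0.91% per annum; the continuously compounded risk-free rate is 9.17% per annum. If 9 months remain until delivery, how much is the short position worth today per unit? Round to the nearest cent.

-¥19.87

Current fair forward for the remaining 9 months: F = S·e^((r − q)·T), (r − q) = 0.0917 − 0.0091 = 0.0826
F = 239.08 · e^(0.0826 × 9/12) = 239.08 × 1.063909 = 254.3594
Value of long forward = (F − K)·e^(−rT) = (254.3594 − 233.07) · e^(−0.0917·9/12)
= 21.2894 × 0.933537 = 19.87
Short position value = −(long value) = -¥19.87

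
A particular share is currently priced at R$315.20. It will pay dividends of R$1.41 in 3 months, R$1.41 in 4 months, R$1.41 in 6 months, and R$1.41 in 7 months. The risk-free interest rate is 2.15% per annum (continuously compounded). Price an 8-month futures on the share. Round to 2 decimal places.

R$314.08

PV(dividends) I = 1.41·e^(−0.0215·3/12) + 1.41·e^(−0.0215·4/12) + 1.41·e^(−0.0215·6/12) + 1.41·e^(−0.0215·7/12)
I = 1.4024 + 1.3999 + 1.3949 + 1.3924 = 5.5896
F = (S − I)·e^(rT) = (315.20 − 5.5896) · e^(0.0215·8/12)
= 309.6104 · e^0.014333 = 309.6104 × 1.014436 = R$314.08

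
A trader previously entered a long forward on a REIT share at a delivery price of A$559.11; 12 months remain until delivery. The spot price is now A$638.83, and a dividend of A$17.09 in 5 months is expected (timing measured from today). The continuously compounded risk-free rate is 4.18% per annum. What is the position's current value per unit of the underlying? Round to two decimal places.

A$85.81

PV(remaining dividends) I = 17.09·e^(−0.0418·5/12) = 16.7949
Current forward F = (S − I)·e^(rT) = (638.83 − 16.7949)·e^(0.0418·12/12) = 622.0351 × 1.042686 = 648.5873
Value (long) = (F − K)·e^(−rT) = (648.5873 − 559.11) × 0.959062 = 85.8143
Value = A$85.81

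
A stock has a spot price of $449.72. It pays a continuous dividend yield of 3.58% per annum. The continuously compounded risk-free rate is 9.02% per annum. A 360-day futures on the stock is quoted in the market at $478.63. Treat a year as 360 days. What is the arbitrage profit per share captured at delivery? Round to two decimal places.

Fair futures: F* = S·e^(carry·T), with carry = (r − q) = 0.0902 − 0.0358 = 0.0544
F* = 449.72 · e^(0.0544 × 360/360) = 449.72 · e^0.054400 = 449.72 × 1.055907 = $474.8625
Market $478.63 > fair $474.8625: forward overpriced → cash-and-carry (buy spot, short the forward).
At maturity, profit = |F_mkt − F*| = |478.63 − 474.8625| = $3.77 per share

$3.77 per share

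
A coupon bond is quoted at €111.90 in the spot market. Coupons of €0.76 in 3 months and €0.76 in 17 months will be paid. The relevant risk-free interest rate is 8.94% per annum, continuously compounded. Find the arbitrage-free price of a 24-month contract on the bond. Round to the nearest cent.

€132.12

PV(coupons) I = 0.76·e^(−0.0894·3/12) + 0.76·e^(−0.0894·17/12)
I = 0.7432 + 0.6696 = 1.4128
F = (S − I)·e^(rT) = (111.90 − 1.4128) · e^(0.0894·24/12)
= 110.4872 · e^0.178800 = 110.4872 × 1.195782 = €132.12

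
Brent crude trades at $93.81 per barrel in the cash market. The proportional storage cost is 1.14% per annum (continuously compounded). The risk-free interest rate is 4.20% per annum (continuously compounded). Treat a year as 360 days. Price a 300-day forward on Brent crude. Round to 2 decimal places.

Net carry = r + u − y = 0.0420 + 0.0114 − 0.0000 = 0.0534
F = S·e^((r+u−y)T) = 93.81 · e^(0.0534 × 300/360) = 93.81 · e^0.044500
= 93.81 × 1.045505 = $98.08 per barrel

$98.08 per barrel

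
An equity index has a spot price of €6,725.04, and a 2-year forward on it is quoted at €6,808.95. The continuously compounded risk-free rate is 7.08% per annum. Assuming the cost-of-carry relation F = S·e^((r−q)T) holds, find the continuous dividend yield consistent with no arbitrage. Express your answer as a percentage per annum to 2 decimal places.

From F = S·e^((r−q)T): (r − q) = ln(F/S)/T
ln(6808.95/6725.04) = ln(1.012477) = 0.012400
(r − q) = 0.012400 / (2) = 0.006200
q = r − ln(F/S)/T = 0.0708 − 0.006200 = 0.064600
q = 6.46%

6.46%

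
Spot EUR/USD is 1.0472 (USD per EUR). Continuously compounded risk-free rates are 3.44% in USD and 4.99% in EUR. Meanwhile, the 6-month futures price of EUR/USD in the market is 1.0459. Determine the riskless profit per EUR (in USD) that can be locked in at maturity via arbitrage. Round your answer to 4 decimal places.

0.0068 per EUR (in USD)

Fair futures: F* = S·e^(carry·T), with carry = (r_USD − r_EUR) = 0.0344 − 0.0499 = -0.0155
F* = 1.0472 · e^(-0.0155 × 6/12) = 1.0472 · e^-0.007750 = 1.0472 × 0.992280 = 1.0391
Market 1.0459 > fair 1.0391: forward overpriced → cash-and-carry (buy spot, short the forward).
At maturity, profit = |F_mkt − F*| = |1.0459 − 1.0391| = 0.0068 per EUR (in USD)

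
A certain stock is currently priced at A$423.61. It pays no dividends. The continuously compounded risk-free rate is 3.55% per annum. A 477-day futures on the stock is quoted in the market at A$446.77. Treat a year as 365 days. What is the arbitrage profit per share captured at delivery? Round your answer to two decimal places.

A$3.04 per share

Fair futures: F* = S·e^(carry·T), with carry = r = 0.0355
F* = 423.61 · e^(0.0355 × 477/365) = 423.61 · e^0.046393 = 423.61 × 1.047486 = A$443.7255
Market A$446.77 > fair A$443.7255: forward overpriced → cash-and-carry (buy spot, short the forward).
At maturity, profit = |F_mkt − F*| = |446.77 − 443.7255| = A$3.04 per share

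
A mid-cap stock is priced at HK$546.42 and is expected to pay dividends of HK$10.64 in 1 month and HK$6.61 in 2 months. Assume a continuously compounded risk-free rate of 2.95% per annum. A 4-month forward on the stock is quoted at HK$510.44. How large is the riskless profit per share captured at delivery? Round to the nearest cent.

HK$24.02 per share

PV(dividends) I = 10.64·e^(−0.0295·1/12) + 6.61·e^(−0.0295·2/12) = 17.1915
Fair forward F* = (S − I)·e^(rT) = (546.42 − 17.1915)·e^0.009833 = 529.2285 × 1.009882 = 534.4583
Market HK$510.44 < fair 534.4583: forward underpriced → reverse cash-and-carry (short the stock, invest proceeds at r, pay the dividends, go long the forward).
Profit at T = |F_mkt − F*| = |510.44 − 534.4583| = HK$24.02 per share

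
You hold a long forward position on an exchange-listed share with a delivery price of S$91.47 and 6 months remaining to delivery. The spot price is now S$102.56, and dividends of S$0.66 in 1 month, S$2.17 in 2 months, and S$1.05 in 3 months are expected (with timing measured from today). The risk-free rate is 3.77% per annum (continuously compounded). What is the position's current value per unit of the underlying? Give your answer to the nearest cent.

S$8.94

PV(remaining dividends) I = 0.66·e^(−0.0377·1/12) + 2.17·e^(−0.0377·2/12) + 1.05·e^(−0.0377·3/12) = 3.8545
Current forward F = (S − I)·e^(rT) = (102.56 − 3.8545)·e^(0.0377·6/12) = 98.7055 × 1.019029 = 100.5838
Value (long) = (F − K)·e^(−rT) = (100.5838 − 91.47) × 0.981327 = 8.9436
Value = S$8.94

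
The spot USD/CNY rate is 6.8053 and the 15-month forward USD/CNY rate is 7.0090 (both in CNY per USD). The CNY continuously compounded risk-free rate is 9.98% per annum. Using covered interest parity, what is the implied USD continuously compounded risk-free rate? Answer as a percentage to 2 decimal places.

F = S·e^((r_CNY − r_USD)T) ⇒ r_USD = r_CNY − ln(F/S)/T
ln(7.0090/6.8053) = 0.029493; /(15/12) = 0.023594
r_USD = 0.0998 − 0.023594 = 0.076206
r_USD = 7.62%

7.62%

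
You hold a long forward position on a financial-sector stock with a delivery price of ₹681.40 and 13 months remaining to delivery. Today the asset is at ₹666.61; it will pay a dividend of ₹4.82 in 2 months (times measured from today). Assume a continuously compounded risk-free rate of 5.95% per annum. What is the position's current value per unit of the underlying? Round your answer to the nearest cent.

₹22.97

PV(remaining dividends) I = 4.82·e^(−0.0595·2/12) = 4.7724
Current forward F = (S − I)·e^(rT) = (666.61 − 4.7724)·e^(0.0595·13/12) = 661.8376 × 1.066581 = 705.9034
Value (long) = (F − K)·e^(−rT) = (705.9034 − 681.40) × 0.937575 = 22.9738
Value = ₹22.97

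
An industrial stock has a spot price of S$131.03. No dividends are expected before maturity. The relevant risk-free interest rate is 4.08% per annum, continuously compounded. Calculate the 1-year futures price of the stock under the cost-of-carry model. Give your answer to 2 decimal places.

F = S·e^(rT) = 131.03 · e^(0.0408 × 1)
= 131.03 · e^0.040800 = 131.03 × 1.041644
F = S$136.49

S$136.49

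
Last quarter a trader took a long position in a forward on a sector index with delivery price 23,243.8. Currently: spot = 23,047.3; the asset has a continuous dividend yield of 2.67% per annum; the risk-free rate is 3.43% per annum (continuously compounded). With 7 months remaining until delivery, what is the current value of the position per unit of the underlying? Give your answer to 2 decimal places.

-92.23

Current fair forward for the remaining 7 months: F = S·e^((r − q)·T), (r − q) = 0.0343 − 0.0267 = 0.0076
F = 23047.3 · e^(0.0076 × 7/12) = 23047.3 × 1.00444318 = 23149.7033
Value of long forward = (F − K)·e^(−rT) = (23149.7033 − 23243.8) · e^(−0.0343·7/12)
= -94.0967 × 0.98019051 = -92.23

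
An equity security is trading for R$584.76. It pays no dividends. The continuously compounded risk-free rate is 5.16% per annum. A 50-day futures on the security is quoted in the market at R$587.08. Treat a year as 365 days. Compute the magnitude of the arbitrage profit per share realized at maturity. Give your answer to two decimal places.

Fair futures: F* = S·e^(carry·T), with carry = r = 0.0516
F* = 584.76 · e^(0.0516 × 50/365) = 584.76 · e^0.007068 = 584.76 × 1.007093 = R$588.9077
Market R$587.08 < fair R$588.9077: forward underpriced → reverse cash-and-carry (short spot, go long the forward).
At maturity, profit = |F_mkt − F*| = |587.08 − 588.9077| = R$1.83 per share

R$1.83 per share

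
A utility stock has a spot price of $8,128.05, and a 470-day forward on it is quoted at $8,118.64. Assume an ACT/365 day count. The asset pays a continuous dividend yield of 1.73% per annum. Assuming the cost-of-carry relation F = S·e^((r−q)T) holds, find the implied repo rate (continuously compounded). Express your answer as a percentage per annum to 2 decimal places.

From F = S·e^((r−q)T): (r − q) = ln(F/S)/T
ln(8118.64/8128.05) = ln(0.998842) = -0.001159
(r − q) = -0.001159 / (470/365) = -0.000900
r = ln(F/S)/T + q = -0.000900 + 0.0173 = 0.016400
r = 1.64%

1.64%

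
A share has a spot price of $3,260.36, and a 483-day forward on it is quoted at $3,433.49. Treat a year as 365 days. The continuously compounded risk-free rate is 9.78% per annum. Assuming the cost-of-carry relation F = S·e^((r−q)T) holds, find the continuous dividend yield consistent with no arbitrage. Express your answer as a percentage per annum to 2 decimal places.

5.87%

From F = S·e^((r−q)T): (r − q) = ln(F/S)/T
ln(3433.49/3260.36) = ln(1.053101) = 0.051739
(r − q) = 0.051739 / (483/365) = 0.039099
q = r − ln(F/S)/T = 0.0978 − 0.039099 = 0.058701
q = 5.87%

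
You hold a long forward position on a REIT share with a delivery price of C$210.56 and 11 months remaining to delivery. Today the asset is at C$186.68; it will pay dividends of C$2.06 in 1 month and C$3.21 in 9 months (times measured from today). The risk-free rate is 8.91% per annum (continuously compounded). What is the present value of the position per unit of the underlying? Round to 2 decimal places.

-C$12.41

PV(remaining dividends) I = 2.06·e^(−0.0891·1/12) + 3.21·e^(−0.0891·9/12) = 5.0473
Current forward F = (S − I)·e^(rT) = (186.68 − 5.0473)·e^(0.0891·11/12) = 181.6327 × 1.085103 = 197.0902
Value (long) = (F − K)·e^(−rT) = (197.0902 − 210.56) × 0.921571 = -12.4134
Value = -C$12.41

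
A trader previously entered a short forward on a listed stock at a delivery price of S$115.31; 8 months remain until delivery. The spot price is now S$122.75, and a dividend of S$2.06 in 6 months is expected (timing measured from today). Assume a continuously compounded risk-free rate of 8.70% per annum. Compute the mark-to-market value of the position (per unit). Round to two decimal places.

PV(remaining dividends) I = 2.06·e^(−0.0870·6/12) = 1.9723
Current forward F = (S − I)·e^(rT) = (122.75 − 1.9723)·e^(0.0870·8/12) = 120.7777 × 1.059715 = 127.9899
Value (long) = (F − K)·e^(−rT) = (127.9899 − 115.31) × 0.943650 = 11.9654
Short position value = −(long value) = -S$11.97

-S$11.97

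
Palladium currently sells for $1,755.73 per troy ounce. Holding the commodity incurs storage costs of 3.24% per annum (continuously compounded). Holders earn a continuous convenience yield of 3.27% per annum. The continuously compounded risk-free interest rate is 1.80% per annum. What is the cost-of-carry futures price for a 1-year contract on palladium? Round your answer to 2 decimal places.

$1,787.08 per troy ounce

Net carry = r + u − y = 0.0180 + 0.0324 − 0.0327 = 0.0177
F = S·e^((r+u−y)T) = 1755.73 · e^(0.0177 × 1) = 1755.73 · e^0.01770000
= 1755.73 × 1.01785757 = $1,787.08 per troy ounce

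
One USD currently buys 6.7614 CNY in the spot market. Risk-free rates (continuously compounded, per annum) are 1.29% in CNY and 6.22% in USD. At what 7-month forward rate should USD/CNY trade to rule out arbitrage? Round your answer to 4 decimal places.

F = S·e^((r_CNY − r_USD)T) = 6.7614 · e^((0.0129 − 0.0622) × 7/12)
= 6.7614 · e^-0.028758 = 6.7614 × 0.971652
F = 6.5697 CNY per USD

6.5697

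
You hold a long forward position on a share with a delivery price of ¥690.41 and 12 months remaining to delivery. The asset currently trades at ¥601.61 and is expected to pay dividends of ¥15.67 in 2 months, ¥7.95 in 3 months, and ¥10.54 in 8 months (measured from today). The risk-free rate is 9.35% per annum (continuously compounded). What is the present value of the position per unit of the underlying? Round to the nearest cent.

-¥60.27

PV(remaining dividends) I = 15.67·e^(−0.0935·2/12) + 7.95·e^(−0.0935·3/12) + 10.54·e^(−0.0935·8/12) = 33.0971
Current forward F = (S − I)·e^(rT) = (601.61 − 33.0971)·e^(0.0935·12/12) = 568.5129 × 1.098011 = 624.2334
Value (long) = (F − K)·e^(−rT) = (624.2334 − 690.41) × 0.910738 = -60.2695
Value = -¥60.27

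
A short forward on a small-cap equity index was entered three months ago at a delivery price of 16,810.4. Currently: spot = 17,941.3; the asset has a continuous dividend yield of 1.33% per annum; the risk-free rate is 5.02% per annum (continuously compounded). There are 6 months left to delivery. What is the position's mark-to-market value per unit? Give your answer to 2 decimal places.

Current fair forward for the remaining 6 months: F = S·e^((r − q)·T), (r − q) = 0.0502 − 0.0133 = 0.0369
F = 17941.3 · e^(0.0369 × 6/12) = 17941.3 × 1.01862125 = 18275.3894
Value of long forward = (F − K)·e^(−rT) = (18275.3894 − 16810.4) · e^(−0.0502·6/12)
= 1464.9894 × 0.97521239 = 1428.68
Short position value = −(long value) = -1428.68

-1428.68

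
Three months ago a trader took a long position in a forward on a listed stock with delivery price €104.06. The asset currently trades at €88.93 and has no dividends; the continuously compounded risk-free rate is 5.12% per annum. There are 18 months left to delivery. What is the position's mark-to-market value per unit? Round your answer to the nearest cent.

Current fair forward for the remaining 18 months: F = S·e^(r·T), r = 0.0512
F = 88.93 · e^(0.0512 × 18/12) = 88.93 × 1.079826 = 96.0289
Value of long forward = (F − K)·e^(−rT) = (96.0289 − 104.06) · e^(−0.0512·18/12)
= -8.0311 × 0.926075 = -7.44

-€7.44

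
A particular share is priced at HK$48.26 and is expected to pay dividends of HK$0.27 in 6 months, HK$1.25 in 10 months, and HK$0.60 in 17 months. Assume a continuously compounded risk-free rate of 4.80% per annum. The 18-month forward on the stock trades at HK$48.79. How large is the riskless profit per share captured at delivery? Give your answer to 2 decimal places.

HK$0.90 per share

PV(dividends) I = 0.27·e^(−0.0480·6/12) + 1.25·e^(−0.0480·10/12) + 0.60·e^(−0.0480·17/12) = 2.0251
Fair forward F* = (S − I)·e^(rT) = (48.26 − 2.0251)·e^0.072000 = 46.2349 × 1.074655 = 49.6866
Market HK$48.79 < fair 49.6866: forward underpriced → reverse cash-and-carry (short the stock, invest proceeds at r, pay the dividends, go long the forward).
Profit at T = |F_mkt − F*| = |48.79 − 49.6866| = HK$0.90 per share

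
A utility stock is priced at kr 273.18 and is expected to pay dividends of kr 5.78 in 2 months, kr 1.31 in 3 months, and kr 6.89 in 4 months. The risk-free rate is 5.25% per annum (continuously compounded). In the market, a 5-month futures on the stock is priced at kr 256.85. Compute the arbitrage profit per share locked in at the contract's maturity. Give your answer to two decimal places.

PV(dividends) I = 5.78·e^(−0.0525·2/12) + 1.31·e^(−0.0525·3/12) + 6.89·e^(−0.0525·4/12) = 13.7930
Fair futures F* = (S − I)·e^(rT) = (273.18 − 13.7930)·e^0.021875 = 259.3870 × 1.022116 = 265.1236
Market kr 256.85 < fair 265.1236: forward underpriced → reverse cash-and-carry (short the stock, invest proceeds at r, pay the dividends, go long the forward).
Profit at T = |F_mkt − F*| = |256.85 − 265.1236| = kr 8.27 per share

kr 8.27 per share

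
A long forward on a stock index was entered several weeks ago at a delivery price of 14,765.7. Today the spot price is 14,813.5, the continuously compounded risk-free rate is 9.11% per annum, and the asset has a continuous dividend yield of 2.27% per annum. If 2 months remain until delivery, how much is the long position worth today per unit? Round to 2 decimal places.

Current fair forward for the remaining 2 months: F = S·e^((r − q)·T), (r − q) = 0.0911 − 0.0227 = 0.0684
F = 14813.5 · e^(0.0684 × 2/12) = 14813.5 × 1.01146523 = 14983.3402
Value of long forward = (F − K)·e^(−rT) = (14983.3402 − 14765.7) · e^(−0.0911·2/12)
= 217.6402 × 0.98493135 = 214.36

214.36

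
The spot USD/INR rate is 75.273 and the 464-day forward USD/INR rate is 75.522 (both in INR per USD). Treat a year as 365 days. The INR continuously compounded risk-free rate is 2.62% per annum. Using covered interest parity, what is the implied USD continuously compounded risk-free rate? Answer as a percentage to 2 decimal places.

F = S·e^((r_INR − r_USD)T) ⇒ r_USD = r_INR − ln(F/S)/T
ln(75.522/75.273) = 0.003302; /(464/365) = 0.002597
r_USD = 0.0262 − 0.002597 = 0.023603
r_USD = 2.36%

2.36%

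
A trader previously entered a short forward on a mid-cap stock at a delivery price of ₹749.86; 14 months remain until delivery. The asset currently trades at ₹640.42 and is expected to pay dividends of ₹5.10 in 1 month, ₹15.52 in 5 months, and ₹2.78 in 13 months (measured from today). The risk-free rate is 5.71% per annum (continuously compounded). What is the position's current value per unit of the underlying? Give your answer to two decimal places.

₹83.96

PV(remaining dividends) I = 5.10·e^(−0.0571·1/12) + 15.52·e^(−0.0571·5/12) + 2.78·e^(−0.0571·13/12) = 22.8441
Current forward F = (S − I)·e^(rT) = (640.42 − 22.8441)·e^(0.0571·14/12) = 617.5759 × 1.068886 = 660.1182
Value (long) = (F − K)·e^(−rT) = (660.1182 − 749.86) × 0.935554 = -83.9583
Short position value = −(long value) = ₹83.96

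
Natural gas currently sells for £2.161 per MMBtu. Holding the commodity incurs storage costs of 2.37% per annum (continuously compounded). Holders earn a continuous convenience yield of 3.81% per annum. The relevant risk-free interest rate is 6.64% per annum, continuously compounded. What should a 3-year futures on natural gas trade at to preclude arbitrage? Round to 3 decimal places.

£2.526 per MMBtu

Net carry = r + u − y = 0.0664 + 0.0237 − 0.0381 = 0.0520
F = S·e^((r+u−y)T) = 2.161 · e^(0.0520 × 3) = 2.161 · e^0.156000
= 2.161 × 1.168826 = £2.526 per MMBtu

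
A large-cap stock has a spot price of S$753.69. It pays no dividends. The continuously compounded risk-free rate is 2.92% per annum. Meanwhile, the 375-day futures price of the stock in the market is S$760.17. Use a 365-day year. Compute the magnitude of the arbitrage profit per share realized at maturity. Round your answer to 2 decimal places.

Fair futures: F* = S·e^(carry·T), with carry = r = 0.0292
F* = 753.69 · e^(0.0292 × 375/365) = 753.69 · e^0.030000 = 753.69 × 1.030455 = S$776.6436
Market S$760.17 < fair S$776.6436: forward underpriced → reverse cash-and-carry (short spot, go long the forward).
At maturity, profit = |F_mkt − F*| = |760.17 − 776.6436| = S$16.47 per share

S$16.47 per share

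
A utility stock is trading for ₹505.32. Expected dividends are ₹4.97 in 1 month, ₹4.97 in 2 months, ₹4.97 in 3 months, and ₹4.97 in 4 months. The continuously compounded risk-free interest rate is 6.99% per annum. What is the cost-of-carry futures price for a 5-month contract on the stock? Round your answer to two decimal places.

PV(dividends) I = 4.97·e^(−0.0699·1/12) + 4.97·e^(−0.0699·2/12) + 4.97·e^(−0.0699·3/12) + 4.97·e^(−0.0699·4/12)
I = 4.9411 + 4.9124 + 4.8839 + 4.8555 = 19.5929
F = (S − I)·e^(rT) = (505.32 − 19.5929) · e^(0.0699·5/12)
= 485.7271 · e^0.029125 = 485.7271 × 1.029553 = ₹500.08

₹500.08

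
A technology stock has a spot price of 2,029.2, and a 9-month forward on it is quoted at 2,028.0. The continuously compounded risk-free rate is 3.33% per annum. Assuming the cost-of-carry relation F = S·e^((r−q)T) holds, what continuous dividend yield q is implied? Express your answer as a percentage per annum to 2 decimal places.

From F = S·e^((r−q)T): (r − q) = ln(F/S)/T
ln(2028.0/2029.2) = ln(0.999409) = -0.000591
(r − q) = -0.000591 / (9/12) = -0.000788
q = r − ln(F/S)/T = 0.0333 + 0.000788 = 0.034088
q = 3.41%

3.41%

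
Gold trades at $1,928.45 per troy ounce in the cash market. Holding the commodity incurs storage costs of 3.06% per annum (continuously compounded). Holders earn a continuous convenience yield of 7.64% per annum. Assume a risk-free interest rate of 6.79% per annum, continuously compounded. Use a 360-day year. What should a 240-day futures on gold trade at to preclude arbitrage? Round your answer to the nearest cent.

Net carry = r + u − y = 0.0679 + 0.0306 − 0.0764 = 0.0221
F = S·e^((r+u−y)T) = 1928.45 · e^(0.0221 × 240/360) = 1928.45 · e^0.01473333
= 1928.45 × 1.01484240 = $1,957.07 per troy ounce

$1,957.07 per troy ounce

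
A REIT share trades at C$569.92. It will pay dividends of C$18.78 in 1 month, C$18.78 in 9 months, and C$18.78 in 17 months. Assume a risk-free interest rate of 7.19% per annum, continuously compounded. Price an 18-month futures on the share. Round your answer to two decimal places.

PV(dividends) I = 18.78·e^(−0.0719·1/12) + 18.78·e^(−0.0719·9/12) + 18.78·e^(−0.0719·17/12)
I = 18.6678 + 17.7941 + 16.9613 = 53.4232
F = (S − I)·e^(rT) = (569.92 − 53.4232) · e^(0.0719·18/12)
= 516.4968 · e^0.107850 = 516.4968 × 1.113881 = C$575.32

C$575.32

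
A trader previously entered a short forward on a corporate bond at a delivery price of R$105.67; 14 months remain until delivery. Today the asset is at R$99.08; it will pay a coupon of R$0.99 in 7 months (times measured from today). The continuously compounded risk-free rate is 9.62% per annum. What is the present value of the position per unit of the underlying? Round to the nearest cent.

PV(remaining coupons) I = 0.99·e^(−0.0962·7/12) = 0.9360
Current forward F = (S − I)·e^(rT) = (99.08 − 0.9360)·e^(0.0962·14/12) = 98.1440 × 1.118774 = 109.8010
Value (long) = (F − K)·e^(−rT) = (109.8010 − 105.67) × 0.893836 = 3.6924
Short position value = −(long value) = -R$3.69

-R$3.69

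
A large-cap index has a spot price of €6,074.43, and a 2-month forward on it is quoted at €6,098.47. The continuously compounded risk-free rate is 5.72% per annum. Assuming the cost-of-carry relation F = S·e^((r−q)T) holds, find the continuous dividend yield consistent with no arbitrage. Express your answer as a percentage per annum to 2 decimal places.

3.35%

From F = S·e^((r−q)T): (r − q) = ln(F/S)/T
ln(6098.47/6074.43) = ln(1.003958) = 0.003950
(r − q) = 0.003950 / (2/12) = 0.023700
q = r − ln(F/S)/T = 0.0572 − 0.023700 = 0.033500
q = 3.35%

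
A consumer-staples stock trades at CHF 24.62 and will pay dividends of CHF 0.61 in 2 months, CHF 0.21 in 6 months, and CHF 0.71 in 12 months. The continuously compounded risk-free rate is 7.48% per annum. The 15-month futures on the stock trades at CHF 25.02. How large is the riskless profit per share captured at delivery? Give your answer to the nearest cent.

PV(dividends) I = 0.61·e^(−0.0748·2/12) + 0.21·e^(−0.0748·6/12) + 0.71·e^(−0.0748·12/12) = 1.4636
Fair futures F* = (S − I)·e^(rT) = (24.62 − 1.4636)·e^0.093500 = 23.1564 × 1.098011 = 25.4260
Market CHF 25.02 < fair 25.4260: forward underpriced → reverse cash-and-carry (short the stock, invest proceeds at r, pay the dividends, go long the forward).
Profit at T = |F_mkt − F*| = |25.02 − 25.4260| = CHF 0.41 per share

CHF 0.41 per share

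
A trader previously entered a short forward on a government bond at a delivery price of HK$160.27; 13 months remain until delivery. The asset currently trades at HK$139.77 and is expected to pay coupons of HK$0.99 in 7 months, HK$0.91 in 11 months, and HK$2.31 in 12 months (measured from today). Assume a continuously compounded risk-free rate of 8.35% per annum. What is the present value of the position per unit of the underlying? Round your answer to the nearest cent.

HK$10.55

PV(remaining coupons) I = 0.99·e^(−0.0835·7/12) + 0.91·e^(−0.0835·11/12) + 2.31·e^(−0.0835·12/12) = 3.9108
Current forward F = (S − I)·e^(rT) = (139.77 − 3.9108)·e^(0.0835·13/12) = 135.8592 × 1.094676 = 148.7218
Value (long) = (F − K)·e^(−rT) = (148.7218 − 160.27) × 0.913512 = -10.5494
Short position value = −(long value) = HK$10.55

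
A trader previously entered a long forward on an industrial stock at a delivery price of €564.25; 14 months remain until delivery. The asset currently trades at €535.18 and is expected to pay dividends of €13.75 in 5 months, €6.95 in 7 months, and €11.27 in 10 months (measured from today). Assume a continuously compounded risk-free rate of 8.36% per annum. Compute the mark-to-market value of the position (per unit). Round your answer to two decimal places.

-€7.05

PV(remaining dividends) I = 13.75·e^(−0.0836·5/12) + 6.95·e^(−0.0836·7/12) + 11.27·e^(−0.0836·10/12) = 30.4101
Current forward F = (S − I)·e^(rT) = (535.18 − 30.4101)·e^(0.0836·14/12) = 504.7699 × 1.102448 = 556.4826
Value (long) = (F − K)·e^(−rT) = (556.4826 − 564.25) × 0.907072 = -7.0456
Value = -€7.05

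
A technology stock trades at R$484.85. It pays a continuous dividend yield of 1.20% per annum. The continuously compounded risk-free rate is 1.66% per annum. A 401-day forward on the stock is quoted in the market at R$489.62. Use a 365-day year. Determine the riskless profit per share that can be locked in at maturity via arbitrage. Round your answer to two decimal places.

R$2.31 per share

Fair forward: F* = S·e^(carry·T), with carry = (r − q) = 0.0166 − 0.0120 = 0.0046
F* = 484.85 · e^(0.0046 × 401/365) = 484.85 · e^0.005054 = 484.85 × 1.005067 = R$487.3067
Market R$489.62 > fair R$487.3067: forward overpriced → cash-and-carry (buy spot, short the forward).
At maturity, profit = |F_mkt − F*| = |489.62 − 487.3067| = R$2.31 per share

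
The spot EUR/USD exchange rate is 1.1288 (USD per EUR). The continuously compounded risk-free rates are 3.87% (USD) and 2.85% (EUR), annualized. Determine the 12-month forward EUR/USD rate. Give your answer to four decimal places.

F = S·e^((r_USD − r_EUR)T) = 1.1288 · e^((0.0387 − 0.0285) × 12/12)
= 1.1288 · e^0.010200 = 1.1288 × 1.010252
F = 1.1404 USD per EUR

1.1404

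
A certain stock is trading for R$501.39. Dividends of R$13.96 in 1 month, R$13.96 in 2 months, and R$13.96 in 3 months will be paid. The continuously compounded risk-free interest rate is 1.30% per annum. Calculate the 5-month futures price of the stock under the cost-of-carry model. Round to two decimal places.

PV(dividends) I = 13.96·e^(−0.0130·1/12) + 13.96·e^(−0.0130·2/12) + 13.96·e^(−0.0130·3/12)
I = 13.9449 + 13.9298 + 13.9147 = 41.7894
F = (S − I)·e^(rT) = (501.39 − 41.7894) · e^(0.0130·5/12)
= 459.6006 · e^0.005417 = 459.6006 × 1.005432 = R$462.10

R$462.10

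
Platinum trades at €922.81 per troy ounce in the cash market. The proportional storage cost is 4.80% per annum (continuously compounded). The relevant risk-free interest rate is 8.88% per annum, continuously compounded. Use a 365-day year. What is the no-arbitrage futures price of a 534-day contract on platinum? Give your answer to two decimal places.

€1,127.28 per troy ounce

Net carry = r + u − y = 0.0888 + 0.0480 − 0.0000 = 0.1368
F = S·e^((r+u−y)T) = 922.81 · e^(0.1368 × 534/365) = 922.81 · e^0.200140
= 922.81 × 1.221574 = €1,127.28 per troy ounce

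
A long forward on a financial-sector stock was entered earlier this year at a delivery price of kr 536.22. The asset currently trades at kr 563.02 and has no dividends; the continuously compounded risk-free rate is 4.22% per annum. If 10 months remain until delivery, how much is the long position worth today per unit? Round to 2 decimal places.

Current fair forward for the remaining 10 months: F = S·e^(r·T), r = 0.0422
F = 563.02 · e^(0.0422 × 10/12) = 563.02 × 1.035792 = 583.1716
Value of long forward = (F − K)·e^(−rT) = (583.1716 − 536.22) · e^(−0.0422·10/12)
= 46.9516 × 0.965444 = 45.33

kr 45.33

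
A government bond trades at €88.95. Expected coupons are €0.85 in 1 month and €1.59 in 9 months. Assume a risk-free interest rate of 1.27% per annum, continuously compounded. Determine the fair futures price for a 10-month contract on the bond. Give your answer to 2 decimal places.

€87.45

PV(coupons) I = 0.85·e^(−0.0127·1/12) + 1.59·e^(−0.0127·9/12)
I = 0.8491 + 1.5749 = 2.4240
F = (S − I)·e^(rT) = (88.95 − 2.4240) · e^(0.0127·10/12)
= 86.5260 · e^0.010583 = 86.5260 × 1.010639 = €87.45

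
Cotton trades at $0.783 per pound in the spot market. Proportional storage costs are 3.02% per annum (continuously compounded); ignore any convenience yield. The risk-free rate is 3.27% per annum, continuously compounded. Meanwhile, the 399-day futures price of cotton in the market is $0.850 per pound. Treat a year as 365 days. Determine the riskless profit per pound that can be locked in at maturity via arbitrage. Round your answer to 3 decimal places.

Fair futures: F* = S·e^(carry·T), with carry = (r + u) = 0.0327 + 0.0302 = 0.0629
F* = 0.783 · e^(0.0629 × 399/365) = 0.783 · e^0.068759 = 0.783 × 1.071178 = $0.8387
Market $0.850 > fair $0.8387: forward overpriced → cash-and-carry (buy spot, short the forward).
At maturity, profit = |F_mkt − F*| = |0.850 − 0.8387| = $0.011 per pound

$0.011 per pound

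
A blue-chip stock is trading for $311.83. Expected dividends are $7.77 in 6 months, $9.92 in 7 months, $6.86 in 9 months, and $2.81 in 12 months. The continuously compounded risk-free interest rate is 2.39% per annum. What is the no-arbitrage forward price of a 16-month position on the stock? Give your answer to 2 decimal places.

PV(dividends) I = 7.77·e^(−0.0239·6/12) + 9.92·e^(−0.0239·7/12) + 6.86·e^(−0.0239·9/12) + 2.81·e^(−0.0239·12/12)
I = 7.6777 + 9.7827 + 6.7381 + 2.7436 = 26.9421
F = (S − I)·e^(rT) = (311.83 − 26.9421) · e^(0.0239·16/12)
= 284.8879 · e^0.031867 = 284.8879 × 1.032380 = $294.11

$294.11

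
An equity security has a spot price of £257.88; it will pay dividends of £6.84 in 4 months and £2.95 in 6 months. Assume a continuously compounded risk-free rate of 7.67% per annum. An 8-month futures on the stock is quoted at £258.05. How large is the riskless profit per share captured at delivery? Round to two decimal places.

PV(dividends) I = 6.84·e^(−0.0767·4/12) + 2.95·e^(−0.0767·6/12) = 9.5063
Fair futures F* = (S − I)·e^(rT) = (257.88 − 9.5063)·e^0.051133 = 248.3737 × 1.052463 = 261.4041
Market £258.05 < fair 261.4041: forward underpriced → reverse cash-and-carry (short the stock, invest proceeds at r, pay the dividends, go long the forward).
Profit at T = |F_mkt − F*| = |258.05 − 261.4041| = £3.35 per share

£3.35 per share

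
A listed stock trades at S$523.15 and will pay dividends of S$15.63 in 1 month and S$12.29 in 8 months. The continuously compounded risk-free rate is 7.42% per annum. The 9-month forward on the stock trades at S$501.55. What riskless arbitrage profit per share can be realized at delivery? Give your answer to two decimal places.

PV(dividends) I = 15.63·e^(−0.0742·1/12) + 12.29·e^(−0.0742·8/12) = 27.2305
Fair forward F* = (S − I)·e^(rT) = (523.15 − 27.2305)·e^0.055650 = 495.9195 × 1.057228 = 524.3000
Market S$501.55 < fair 524.3000: forward underpriced → reverse cash-and-carry (short the stock, invest proceeds at r, pay the dividends, go long the forward).
Profit at T = |F_mkt − F*| = |501.55 − 524.3000| = S$22.75 per share

S$22.75 per share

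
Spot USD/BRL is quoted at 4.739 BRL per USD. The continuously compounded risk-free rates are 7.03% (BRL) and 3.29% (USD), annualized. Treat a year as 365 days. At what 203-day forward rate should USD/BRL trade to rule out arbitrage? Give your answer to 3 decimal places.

F = S·e^((r_BRL − r_USD)T) = 4.739 · e^((0.0703 − 0.0329) × 203/365)
= 4.739 · e^0.020801 = 4.739 × 1.021019
F = 4.839 BRL per USD

4.839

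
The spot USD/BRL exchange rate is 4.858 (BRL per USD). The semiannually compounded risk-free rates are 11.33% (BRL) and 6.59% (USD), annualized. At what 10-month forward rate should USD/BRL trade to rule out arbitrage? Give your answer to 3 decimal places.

By covered interest parity, F = S · (1+r_BRL/2)^(2T) / (1+r_USD/2)^(2T)
= 4.858 × 1.096189 / 1.055518 = 4.858 × 1.038532
F = 5.045 BRL per USD

5.045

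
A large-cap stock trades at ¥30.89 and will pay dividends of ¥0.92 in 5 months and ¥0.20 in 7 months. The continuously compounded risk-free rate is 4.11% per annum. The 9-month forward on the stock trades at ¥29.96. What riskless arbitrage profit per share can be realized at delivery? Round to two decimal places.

PV(dividends) I = 0.92·e^(−0.0411·5/12) + 0.20·e^(−0.0411·7/12) = 1.0996
Fair forward F* = (S − I)·e^(rT) = (30.89 − 1.0996)·e^0.030825 = 29.7904 × 1.031305 = 30.7230
Market ¥29.96 < fair 30.7230: forward underpriced → reverse cash-and-carry (short the stock, invest proceeds at r, pay the dividends, go long the forward).
Profit at T = |F_mkt − F*| = |29.96 − 30.7230| = ¥0.76 per share

¥0.76 per share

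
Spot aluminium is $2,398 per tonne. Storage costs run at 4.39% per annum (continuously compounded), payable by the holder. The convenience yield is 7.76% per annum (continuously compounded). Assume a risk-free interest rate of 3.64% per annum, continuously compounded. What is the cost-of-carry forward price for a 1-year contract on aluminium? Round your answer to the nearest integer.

$2,404 per tonne

Net carry = r + u − y = 0.0364 + 0.0439 − 0.0776 = 0.0027
F = S·e^((r+u−y)T) = 2398 · e^(0.0027 × 1) = 2398 · e^0.002700
= 2398 × 1.002704 = $2,404 per tonne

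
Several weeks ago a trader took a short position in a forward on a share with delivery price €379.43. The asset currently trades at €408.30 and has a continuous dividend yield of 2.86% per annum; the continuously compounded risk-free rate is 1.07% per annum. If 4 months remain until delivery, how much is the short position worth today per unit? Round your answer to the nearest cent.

-€26.35

Current fair forward for the remaining 4 months: F = S·e^((r − q)·T), (r − q) = 0.0107 − 0.0286 = -0.0179
F = 408.30 · e^(-0.0179 × 4/12) = 408.30 × 0.994051 = 405.8710
Value of long forward = (F − K)·e^(−rT) = (405.8710 − 379.43) · e^(−0.0107·4/12)
= 26.4410 × 0.996440 = 26.35
Short position value = −(long value) = -€26.35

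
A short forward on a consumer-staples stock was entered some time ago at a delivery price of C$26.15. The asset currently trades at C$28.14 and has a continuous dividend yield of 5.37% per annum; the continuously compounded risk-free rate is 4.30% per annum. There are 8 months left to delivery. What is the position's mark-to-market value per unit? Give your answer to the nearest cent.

-C$1.74

Current fair forward for the remaining 8 months: F = S·e^((r − q)·T), (r − q) = 0.0430 − 0.0537 = -0.0107
F = 28.14 · e^(-0.0107 × 8/12) = 28.14 × 0.992892 = 27.9400
Value of long forward = (F − K)·e^(−rT) = (27.9400 − 26.15) · e^(−0.0430·8/12)
= 1.7900 × 0.971740 = 1.74
Short position value = −(long value) = -C$1.74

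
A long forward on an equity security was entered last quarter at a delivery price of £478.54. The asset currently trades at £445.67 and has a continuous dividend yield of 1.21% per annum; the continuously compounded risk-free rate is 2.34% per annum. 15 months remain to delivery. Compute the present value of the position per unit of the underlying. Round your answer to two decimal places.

Current fair forward for the remaining 15 months: F = S·e^((r − q)·T), (r − q) = 0.0234 − 0.0121 = 0.0113
F = 445.67 · e^(0.0113 × 15/12) = 445.67 × 1.014225 = 452.0097
Value of long forward = (F − K)·e^(−rT) = (452.0097 − 478.54) · e^(−0.0234·15/12)
= -26.5303 × 0.971174 = -25.77

-£25.77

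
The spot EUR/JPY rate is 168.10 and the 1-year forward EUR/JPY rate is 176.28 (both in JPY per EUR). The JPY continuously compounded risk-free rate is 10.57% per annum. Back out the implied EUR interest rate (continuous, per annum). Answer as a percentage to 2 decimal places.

5.82%

F = S·e^((r_JPY − r_EUR)T) ⇒ r_EUR = r_JPY − ln(F/S)/T
ln(176.28/168.10) = 0.047515; /(1) = 0.047515
r_EUR = 0.1057 − 0.047515 = 0.058185
r_EUR = 5.82%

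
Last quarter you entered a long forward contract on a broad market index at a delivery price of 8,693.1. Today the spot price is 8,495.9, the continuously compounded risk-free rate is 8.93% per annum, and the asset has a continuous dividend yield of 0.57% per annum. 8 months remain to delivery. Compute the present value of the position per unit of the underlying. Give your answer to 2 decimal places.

Current fair forward for the remaining 8 months: F = S·e^((r − q)·T), (r − q) = 0.0893 − 0.0057 = 0.0836
F = 8495.9 · e^(0.0836 × 8/12) = 8495.9 × 1.05731570 = 8982.8485
Value of long forward = (F − K)·e^(−rT) = (8982.8485 − 8693.1) · e^(−0.0893·8/12)
= 289.7485 × 0.94220413 = 273.00

273.00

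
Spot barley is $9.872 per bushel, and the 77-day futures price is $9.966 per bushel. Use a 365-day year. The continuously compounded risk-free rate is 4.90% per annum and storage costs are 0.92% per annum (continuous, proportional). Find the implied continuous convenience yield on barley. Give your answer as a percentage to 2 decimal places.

F = S·e^((r+u−y)T) ⇒ (r+u−y) = ln(F/S)/T
ln(9.966/9.872) = 0.009477; /T ⇒ 0.044923
y = r + u − ln(F/S)/T = 0.0490 + 0.0092 − 0.044923 = 0.013277
y = 1.33%

1.33%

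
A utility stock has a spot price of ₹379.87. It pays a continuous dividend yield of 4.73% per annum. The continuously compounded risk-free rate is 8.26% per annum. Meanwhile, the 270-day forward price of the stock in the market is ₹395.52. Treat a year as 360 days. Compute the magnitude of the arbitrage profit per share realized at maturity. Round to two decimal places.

₹5.46 per share

Fair forward: F* = S·e^(carry·T), with carry = (r − q) = 0.0826 − 0.0473 = 0.0353
F* = 379.87 · e^(0.0353 × 270/360) = 379.87 · e^0.026475 = 379.87 × 1.026829 = ₹390.0615
Market ₹395.52 > fair ₹390.0615: forward overpriced → cash-and-carry (buy spot, short the forward).
At maturity, profit = |F_mkt − F*| = |395.52 − 390.0615| = ₹5.46 per share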